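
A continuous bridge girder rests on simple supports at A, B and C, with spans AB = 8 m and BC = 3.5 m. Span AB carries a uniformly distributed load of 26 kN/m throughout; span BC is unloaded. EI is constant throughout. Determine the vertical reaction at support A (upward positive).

Release continuity at B by inserting a hinge; the redundant is the internal moment M_B. The primary structure is two simply-supported spans AB and BC.
Rotations at B on the released spans (each span's end-slope, ×1/EI):
  span AB: UDL 26: wL³/(24EI) = 554.7/EI
  relative rotation θ_0 = (554.7 + 0)/EI = 554.7/EI
A unit hogging moment at B produces rotation L₁/(3EI) + L₂/(3EI) = 3.833/EI.
Compatibility: M_B·(L₁+L₂)/(3EI) = θ_0, giving M_B = 144.7 kN·m (hogging).
Span AB, ΣM about A with M_B applied at B: R_B^{AB}·8 = 832 + 144.7, so R_B^{AB} = 122.1 kN and R_A = 208 − 122.1 = 85.91 kN.

R_A = 85.91 kN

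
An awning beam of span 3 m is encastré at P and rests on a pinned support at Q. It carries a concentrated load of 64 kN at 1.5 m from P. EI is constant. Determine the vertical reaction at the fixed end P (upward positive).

R_P = 44 kN

Take the reaction at Q as the redundant and release it; the primary structure is a cantilever fixed at P.
Downward deflection at the released point Q due to the loads:
  point load 64 at a = 1.5: Pa²(3L − a)/(6EI) = 180/EI
Tip deflection under a unit load at Q: L³/(3EI) = 9/EI.
The prop prevents deflection at Q: R_Q = δ_0/δ_{QQ} = 180/9 = 20 kN.
Vertical equilibrium: R_P = ΣP − R_Q = 64 − 20 = 44 kN.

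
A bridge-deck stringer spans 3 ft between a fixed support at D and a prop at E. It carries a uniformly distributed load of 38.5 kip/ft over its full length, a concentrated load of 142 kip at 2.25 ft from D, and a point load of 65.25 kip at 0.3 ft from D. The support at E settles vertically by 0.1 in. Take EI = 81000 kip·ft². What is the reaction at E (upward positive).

R_E = 59.12 kip

Remove the prop at E; the released (primary) structure is a cantilever built in at D.
Deflection at E on the released cantilever, summing each load's contribution:
  UDL 38.5: wL⁴/(8EI) = 389.8/EI
  point load 142 at a = 2.25: Pa²(3L − a)/(6EI) = 808.7/EI
  point load 65.25 at a = 0.3: Pa²(3L − a)/(6EI) = 8.515/EI
  δ_0 = 1207/EI
Tip deflection under a unit load at E: L³/(3EI) = 9/EI.
With EI = 81000 kip·ft²: δ_0 = 0.014902 ft and δ_{EE} = 0.000111 ft/kip.
Compatibility — the beam at E must follow the support down by 0.008333 ft: δ_0 − R_E·δ_{EE} = 0.008333, so R_E = (0.014902 − 0.008333)/0.000111 = 59.12 kip.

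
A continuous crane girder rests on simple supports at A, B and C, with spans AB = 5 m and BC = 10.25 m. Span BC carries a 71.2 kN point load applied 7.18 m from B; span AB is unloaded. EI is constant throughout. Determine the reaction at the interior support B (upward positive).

R_B = 41.22 kN

Insert a hinge at B; M_B is the redundant, and each span becomes simply supported.
Discontinuity in slope at B on the released structure — sum the simple-span end rotations:
  span BC: point load 71.2 at a = 7.18: Pab(L + b)/(6LEI) = 339.9/EI
  relative rotation θ_0 = (0 + 339.9)/EI = 339.9/EI
A unit hogging moment at B produces rotation L₁/(3EI) + L₂/(3EI) = 5.083/EI.
Compatibility: M_B·(L₁+L₂)/(3EI) = θ_0, giving M_B = 66.87 kN·m (hogging).
Span AB, ΣM about A with M_B applied at B: R_B^{AB}·5 = 0 + 66.87, so R_B^{AB} = 13.37 kN and R_A = 0 − 13.37 = -13.37 kN.
Span BC, ΣM about C: R_B^{BC}·10.25 = 218.6 + 66.87, so R_B^{BC} = 27.85 kN and R_C = 71.2 − 27.85 = 43.35 kN.
R_B = 13.37 + 27.85 = 41.22 kN.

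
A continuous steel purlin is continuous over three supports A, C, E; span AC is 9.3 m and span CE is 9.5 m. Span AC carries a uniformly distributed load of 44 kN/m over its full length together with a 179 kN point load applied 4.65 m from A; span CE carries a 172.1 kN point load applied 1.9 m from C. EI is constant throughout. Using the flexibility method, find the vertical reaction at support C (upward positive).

R_C = 540 kN

Release continuity at C by inserting a hinge; the redundant is the internal moment M_C. The primary structure is two simply-supported spans AC and CE.
Rotations at C on the released spans (each span's end-slope, ×1/EI):
  span AC: UDL 44: wL³/(24EI) = 1475/EI
  span AC: point load 179 at a = 4.65: Pab(L + a)/(6LEI) = 967.6/EI
  span CE: point load 172.1 at a = 1.9: Pab(L + b)/(6LEI) = 745.5/EI
  relative rotation θ_0 = (2442 + 745.5)/EI = 3188/EI
A unit hogging moment at C produces rotation L₁/(3EI) + L₂/(3EI) = 6.267/EI.
Slope continuity at C: θ_0 = M_C·6.267/EI, so M_C = 3188/6.267 = 508.7 kN·m (hogging).
Span AC, ΣM about A with M_C applied at C: R_C^{AC}·9.3 = 2735 + 508.7, so R_C^{AC} = 348.8 kN and R_A = 588.2 − 348.8 = 239.4 kN.
Span CE, ΣM about E: R_C^{CE}·9.5 = 1308 + 508.7, so R_C^{CE} = 191.2 kN and R_E = 172.1 − 191.2 = -19.13 kN.
R_C = 348.8 + 191.2 = 540 kN.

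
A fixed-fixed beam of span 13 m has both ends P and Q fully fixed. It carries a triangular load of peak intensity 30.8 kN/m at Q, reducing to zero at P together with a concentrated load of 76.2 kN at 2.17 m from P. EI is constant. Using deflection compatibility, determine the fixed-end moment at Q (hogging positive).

M_Q = 283.3 kN·m

Release both end moments; the primary structure is a simply-supported span PQ with redundants M_P and M_Q.
Simple-span end rotations at P and Q under the given loads:
  at P: triangular load, peak 30.8: 7w₀L³/(360EI) = 1316/EI
  at Q: triangular load, peak 30.8: w₀L³/(45EI) = 1504/EI
  at P: point load 76.2 at a = 2.17: Pab(L + b)/(6LEI) = 547.1/EI
  at Q: point load 76.2 at a = 2.17: Pab(L + a)/(6LEI) = 348.3/EI
  θ_P0 = 1863/EI,  θ_Q0 = 1852/EI
Flexibility coefficients: a unit moment at one end gives L/(3EI) there and L/(6EI) at the far end, so f₁₁ = f₂₂ = 4.333/EI and f₁₂ = f₂₁ = 2.167/EI.
Compatibility — zero rotation at each built-in end:
  4.333 M_P + 2.167 M_Q = 1863
  2.167 M_P + 4.333 M_Q = 1852
Solving the pair gives M_P = 288.3 kN·m and M_Q = 283.3 kN·m (hogging).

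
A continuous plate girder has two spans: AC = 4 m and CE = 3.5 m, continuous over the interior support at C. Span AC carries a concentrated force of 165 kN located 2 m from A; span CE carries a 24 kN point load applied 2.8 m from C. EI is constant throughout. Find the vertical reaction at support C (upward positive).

Release continuity at C by inserting a hinge; the redundant is the internal moment M_C. The primary structure is two simply-supported spans AC and CE.
Rotations at C on the released spans (each span's end-slope, ×1/EI):
  span AC: point load 165 at a = 2: Pab(L + a)/(6LEI) = 165/EI
  span CE: point load 24 at a = 2.8: Pab(L + b)/(6LEI) = 9.408/EI
  relative rotation θ_0 = (165 + 9.408)/EI = 174.4/EI
A unit hogging moment at C produces rotation L₁/(3EI) + L₂/(3EI) = 2.5/EI.
Compatibility: M_C·(L₁+L₂)/(3EI) = θ_0, giving M_C = 69.76 kN·m (hogging).
Span AC, ΣM about A with M_C applied at C: R_C^{AC}·4 = 330 + 69.76, so R_C^{AC} = 99.94 kN and R_A = 165 − 99.94 = 65.06 kN.
Span CE, ΣM about E: R_C^{CE}·3.5 = 16.8 + 69.76, so R_C^{CE} = 24.73 kN and R_E = 24 − 24.73 = -0.7323 kN.
R_C = 99.94 + 24.73 = 124.7 kN.

R_C = 124.7 kN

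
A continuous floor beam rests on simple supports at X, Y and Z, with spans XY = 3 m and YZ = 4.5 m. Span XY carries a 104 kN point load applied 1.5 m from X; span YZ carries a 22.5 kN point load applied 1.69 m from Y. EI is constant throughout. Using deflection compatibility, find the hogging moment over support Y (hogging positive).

Take M_Y as the redundant. Released structure: two simple spans XY and YZ with a hinge at Y.
End slopes at the hinge Y, treating each span as simply supported:
  span XY: point load 104 at a = 1.5: Pab(L + a)/(6LEI) = 58.5/EI
  span YZ: point load 22.5 at a = 1.69: Pab(L + b)/(6LEI) = 28.93/EI
  relative rotation θ_0 = (58.5 + 28.93)/EI = 87.43/EI
A unit hogging moment at Y produces rotation L₁/(3EI) + L₂/(3EI) = 2.5/EI.
Slope continuity at Y: θ_0 = M_Y·2.5/EI, so M_Y = 87.43/2.5 = 34.97 kN·m (hogging).

M_Y = 34.97 kN·m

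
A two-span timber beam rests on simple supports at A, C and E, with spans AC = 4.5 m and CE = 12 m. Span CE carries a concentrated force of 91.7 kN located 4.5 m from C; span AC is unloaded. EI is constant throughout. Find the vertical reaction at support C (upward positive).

R_C = 103.9 kN

Take M_C as the redundant. Released structure: two simple spans AC and CE with a hinge at C.
End slopes at the hinge C, treating each span as simply supported:
  span CE: point load 91.7 at a = 4.5: Pab(L + b)/(6LEI) = 838.2/EI
  relative rotation θ_0 = (0 + 838.2)/EI = 838.2/EI
A unit hogging moment at C produces rotation L₁/(3EI) + L₂/(3EI) = 5.5/EI.
Slope continuity at C: θ_0 = M_C·5.5/EI, so M_C = 838.2/5.5 = 152.4 kN·m (hogging).
Span AC, ΣM about A with M_C applied at C: R_C^{AC}·4.5 = 0 + 152.4, so R_C^{AC} = 33.87 kN and R_A = 0 − 33.87 = -33.87 kN.
Span CE, ΣM about E: R_C^{CE}·12 = 687.8 + 152.4, so R_C^{CE} = 70.01 kN and R_E = 91.7 − 70.01 = 21.69 kN.
R_C = 33.87 + 70.01 = 103.9 kN.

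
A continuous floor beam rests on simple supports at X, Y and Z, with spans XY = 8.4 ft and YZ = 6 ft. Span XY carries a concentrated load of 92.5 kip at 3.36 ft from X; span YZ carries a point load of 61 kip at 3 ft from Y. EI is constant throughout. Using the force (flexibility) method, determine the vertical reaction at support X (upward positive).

R_X = 43.03 kip

Take M_Y as the redundant. Released structure: two simple spans XY and YZ with a hinge at Y.
End slopes at the hinge Y, treating each span as simply supported:
  span XY: point load 92.5 at a = 3.36: Pab(L + a)/(6LEI) = 365.5/EI
  span YZ: point load 61 at a = 3: Pab(L + b)/(6LEI) = 137.2/EI
  relative rotation θ_0 = (365.5 + 137.2)/EI = 502.8/EI
A unit hogging moment at Y produces rotation L₁/(3EI) + L₂/(3EI) = 4.8/EI.
Slope continuity at Y: θ_0 = M_Y·4.8/EI, so M_Y = 502.8/4.8 = 104.7 kip·ft (hogging).
Span XY, ΣM about X with M_Y applied at Y: R_Y^{XY}·8.4 = 310.8 + 104.7, so R_Y^{XY} = 49.47 kip and R_X = 92.5 − 49.47 = 43.03 kip.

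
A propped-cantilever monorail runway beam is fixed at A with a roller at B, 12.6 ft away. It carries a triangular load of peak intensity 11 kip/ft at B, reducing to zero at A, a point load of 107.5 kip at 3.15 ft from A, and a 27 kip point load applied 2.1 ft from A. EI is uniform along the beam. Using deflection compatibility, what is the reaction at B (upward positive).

Release the roller at B. Primary structure: cantilever fixed at A.
Downward deflection at the released point B due to the loads:
  triangular load, peak 11 at the free end: 11w₀L⁴/(120EI) = 25415/EI
  point load 107.5 at a = 3.15: Pa²(3L − a)/(6EI) = 6160/EI
  point load 27 at a = 2.1: Pa²(3L − a)/(6EI) = 708.5/EI
  δ_0 = 32283/EI
Flexibility coefficient — unit upward force at B: δ_{BB} = L³/(3EI) = 666.8/EI.
The prop prevents deflection at B: R_B = δ_0/δ_{BB} = 32283/666.8 = 48.42 kip.

R_B = 48.42 kip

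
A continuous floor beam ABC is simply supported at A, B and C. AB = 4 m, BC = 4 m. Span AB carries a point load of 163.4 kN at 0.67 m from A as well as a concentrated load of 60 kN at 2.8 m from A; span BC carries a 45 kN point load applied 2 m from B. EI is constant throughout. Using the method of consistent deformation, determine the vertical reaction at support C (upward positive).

Take M_B as the redundant. Released structure: two simple spans AB and BC with a hinge at B.
Rotations at B on the released spans (each span's end-slope, ×1/EI):
  span AB: point load 163.4 at a = 0.67: Pab(L + a)/(6LEI) = 70.94/EI
  span AB: point load 60 at a = 2.8: Pab(L + a)/(6LEI) = 57.12/EI
  span BC: point load 45 at a = 2: Pab(L + b)/(6LEI) = 45/EI
  relative rotation θ_0 = (128.1 + 45)/EI = 173.1/EI
A unit hogging moment at B produces rotation L₁/(3EI) + L₂/(3EI) = 2.667/EI.
Slope continuity at B: θ_0 = M_B·2.667/EI, so M_B = 173.1/2.667 = 64.9 kN·m (hogging).
Span BC, ΣM about C: R_B^{BC}·4 = 90 + 64.9, so R_B^{BC} = 38.72 kN and R_C = 45 − 38.72 = 6.276 kN.

R_C = 6.276 kN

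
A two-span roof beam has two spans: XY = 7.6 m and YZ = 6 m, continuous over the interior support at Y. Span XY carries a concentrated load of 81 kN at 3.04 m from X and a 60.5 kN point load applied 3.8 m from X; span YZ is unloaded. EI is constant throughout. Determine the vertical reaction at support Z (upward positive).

Release continuity at Y by inserting a hinge; the redundant is the internal moment M_Y. The primary structure is two simply-supported spans XY and YZ.
Rotations at Y on the released spans (each span's end-slope, ×1/EI):
  span XY: point load 81 at a = 3.04: Pab(L + a)/(6LEI) = 262/EI
  span XY: point load 60.5 at a = 3.8: Pab(L + a)/(6LEI) = 218.4/EI
  relative rotation θ_0 = (480.4 + 0)/EI = 480.4/EI
A unit hogging moment at Y produces rotation L₁/(3EI) + L₂/(3EI) = 4.533/EI.
Compatibility: M_Y·(L₁+L₂)/(3EI) = θ_0, giving M_Y = 106 kN·m (hogging).
Span YZ, ΣM about Z: R_Y^{YZ}·6 = 0 + 106, so R_Y^{YZ} = 17.66 kN and R_Z = 0 − 17.66 = -17.66 kN.

R_Z = -17.66 kN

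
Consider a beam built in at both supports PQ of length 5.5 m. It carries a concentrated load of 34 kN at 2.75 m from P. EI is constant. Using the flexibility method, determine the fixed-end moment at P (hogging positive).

Take the two fixed-end moments M_P, M_Q as redundants; the released structure is the simple span PQ.
On the primary (simply-supported) span, the end slopes from the loading are:
  at P: point load 34 at a = 2.75: Pab(L + b)/(6LEI) = 64.28/EI
  at Q: point load 34 at a = 2.75: Pab(L + a)/(6LEI) = 64.28/EI
  θ_P0 = 64.28/EI,  θ_Q0 = 64.28/EI
Flexibility coefficients: a unit moment at one end gives L/(3EI) there and L/(6EI) at the far end, so f₁₁ = f₂₂ = 1.833/EI and f₁₂ = f₂₁ = 0.9167/EI.
Compatibility — zero rotation at each built-in end:
  1.833 M_P + 0.9167 M_Q = 64.28
  0.9167 M_P + 1.833 M_Q = 64.28
Solving the pair gives M_P = 23.38 kN·m and M_Q = 23.38 kN·m (hogging).

M_P = 23.38 kN·m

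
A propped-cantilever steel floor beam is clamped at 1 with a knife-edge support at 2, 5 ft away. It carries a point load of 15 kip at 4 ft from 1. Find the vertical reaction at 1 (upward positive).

R_1 = 4.44 kip

Release the roller at 2. Primary structure: cantilever fixed at 1.
Primary-structure tip deflection at 2 by superposition:
  point load 15 at a = 4: Pa²(3L − a)/(6EI) = 440/EI
Flexibility coefficient — unit upward force at 2: δ_{22} = L³/(3EI) = 41.67/EI.
Compatibility at 2: δ_0 − R_2·δ_{22} = 0, so R_2 = 440/41.67 = 10.56 kip.
Vertical equilibrium: R_1 = ΣP − R_2 = 15 − 10.56 = 4.44 kip.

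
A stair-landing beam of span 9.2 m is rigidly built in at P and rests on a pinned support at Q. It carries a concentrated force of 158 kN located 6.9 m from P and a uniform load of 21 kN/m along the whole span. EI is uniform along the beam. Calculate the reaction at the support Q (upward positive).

R_Q = 172.4 kN

Remove the prop at Q; the released (primary) structure is a cantilever built in at P.
Free-end deflection of the primary structure under the applied loading (downward +):
  point load 158 at a = 6.9: Pa²(3L − a)/(6EI) = 25952/EI
  UDL 21: wL⁴/(8EI) = 18805/EI
  δ_0 = 44758/EI
Tip deflection under a unit load at Q: L³/(3EI) = 259.6/EI.
The prop prevents deflection at Q: R_Q = δ_0/δ_{QQ} = 44758/259.6 = 172.4 kN.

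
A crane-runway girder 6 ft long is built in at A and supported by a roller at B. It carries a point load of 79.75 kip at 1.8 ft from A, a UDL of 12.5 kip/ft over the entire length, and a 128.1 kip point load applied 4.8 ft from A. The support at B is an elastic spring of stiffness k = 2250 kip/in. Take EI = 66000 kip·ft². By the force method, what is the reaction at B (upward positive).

R_B = 123.8 kip

Release the roller at B. Primary structure: cantilever fixed at A.
Free-end deflection of the primary structure under the applied loading (downward +):
  point load 79.75 at a = 1.8: Pa²(3L − a)/(6EI) = 697.7/EI
  UDL 12.5: wL⁴/(8EI) = 2025/EI
  point load 128.1 at a = 4.8: Pa²(3L − a)/(6EI) = 6493/EI
  δ_0 = 9216/EI
Tip deflection under a unit load at B: L³/(3EI) = 72/EI.
With EI = 66000 kip·ft²: δ_0 = 0.13963 ft and δ_{BB} = 0.001091 ft/kip.
Compatibility — the spring shortens by R_B/k under the reaction it provides: δ_0 − R_B·δ_{BB} = R_B/k. With 1/k = 1/(2250×12) ft/kip = 0.000037 ft/kip, R_B = δ_0 / (δ_{BB} + 1/k) = 0.13963 / (0.001091 + 0.000037) = 123.8 kip.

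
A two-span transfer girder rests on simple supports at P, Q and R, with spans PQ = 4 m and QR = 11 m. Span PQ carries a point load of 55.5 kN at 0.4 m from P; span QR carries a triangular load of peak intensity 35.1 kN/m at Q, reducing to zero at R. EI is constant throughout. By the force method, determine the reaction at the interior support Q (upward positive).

R_Q = 206 kN

Insert a hinge at Q; M_Q is the redundant, and each span becomes simply supported.
Discontinuity in slope at Q on the released structure — sum the simple-span end rotations:
  span PQ: point load 55.5 at a = 0.4: Pab(L + a)/(6LEI) = 14.65/EI
  span QR: triangular load, peak 35.1: w₀L³/(45EI) = 1038/EI
  relative rotation θ_0 = (14.65 + 1038)/EI = 1053/EI
A unit hogging moment at Q produces rotation L₁/(3EI) + L₂/(3EI) = 5/EI.
Compatibility: M_Q·(L₁+L₂)/(3EI) = θ_0, giving M_Q = 210.6 kN·m (hogging).
Span PQ, ΣM about P with M_Q applied at Q: R_Q^{PQ}·4 = 22.2 + 210.6, so R_Q^{PQ} = 58.19 kN and R_P = 55.5 − 58.19 = -2.692 kN.
Span QR, ΣM about R: R_Q^{QR}·11 = 1416 + 210.6, so R_Q^{QR} = 147.8 kN and R_R = 193.1 − 147.8 = 45.21 kN.
R_Q = 58.19 + 147.8 = 206 kN.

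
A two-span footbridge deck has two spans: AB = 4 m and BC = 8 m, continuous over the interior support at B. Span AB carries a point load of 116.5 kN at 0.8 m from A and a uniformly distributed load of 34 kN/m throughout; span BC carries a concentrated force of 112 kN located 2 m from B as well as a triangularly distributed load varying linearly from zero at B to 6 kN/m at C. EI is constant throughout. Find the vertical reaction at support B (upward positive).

R_B = 239.7 kN

Insert a hinge at B; M_B is the redundant, and each span becomes simply supported.
Rotations at B on the released spans (each span's end-slope, ×1/EI):
  span AB: point load 116.5 at a = 0.8: Pab(L + a)/(6LEI) = 59.65/EI
  span AB: UDL 34: wL³/(24EI) = 90.67/EI
  span BC: point load 112 at a = 2: Pab(L + b)/(6LEI) = 392/EI
  span BC: triangular load, peak 6: 7w₀L³/(360EI) = 59.73/EI
  relative rotation θ_0 = (150.3 + 451.7)/EI = 602/EI
A unit hogging moment at B produces rotation L₁/(3EI) + L₂/(3EI) = 4/EI.
Compatibility: M_B·(L₁+L₂)/(3EI) = θ_0, giving M_B = 150.5 kN·m (hogging).
Span AB, ΣM about A with M_B applied at B: R_B^{AB}·4 = 365.2 + 150.5, so R_B^{AB} = 128.9 kN and R_A = 252.5 − 128.9 = 123.6 kN.
Span BC, ΣM about C: R_B^{BC}·8 = 736 + 150.5, so R_B^{BC} = 110.8 kN and R_C = 136 − 110.8 = 25.19 kN.
R_B = 128.9 + 110.8 = 239.7 kN.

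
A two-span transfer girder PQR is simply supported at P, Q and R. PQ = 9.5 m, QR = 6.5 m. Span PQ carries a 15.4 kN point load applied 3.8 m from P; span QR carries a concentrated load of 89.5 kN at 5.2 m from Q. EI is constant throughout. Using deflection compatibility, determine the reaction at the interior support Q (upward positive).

R_Q = 33.72 kN

Release continuity at Q by inserting a hinge; the redundant is the internal moment M_Q. The primary structure is two simply-supported spans PQ and QR.
End slopes at the hinge Q, treating each span as simply supported:
  span PQ: point load 15.4 at a = 3.8: Pab(L + a)/(6LEI) = 77.83/EI
  span QR: point load 89.5 at a = 5.2: Pab(L + b)/(6LEI) = 121/EI
  relative rotation θ_0 = (77.83 + 121)/EI = 198.8/EI
A unit hogging moment at Q produces rotation L₁/(3EI) + L₂/(3EI) = 5.333/EI.
Slope continuity at Q: θ_0 = M_Q·5.333/EI, so M_Q = 198.8/5.333 = 37.28 kN·m (hogging).
Span PQ, ΣM about P with M_Q applied at Q: R_Q^{PQ}·9.5 = 58.52 + 37.28, so R_Q^{PQ} = 10.08 kN and R_P = 15.4 − 10.08 = 5.316 kN.
Span QR, ΣM about R: R_Q^{QR}·6.5 = 116.3 + 37.28, so R_Q^{QR} = 23.64 kN and R_R = 89.5 − 23.64 = 65.86 kN.
R_Q = 10.08 + 23.64 = 33.72 kN.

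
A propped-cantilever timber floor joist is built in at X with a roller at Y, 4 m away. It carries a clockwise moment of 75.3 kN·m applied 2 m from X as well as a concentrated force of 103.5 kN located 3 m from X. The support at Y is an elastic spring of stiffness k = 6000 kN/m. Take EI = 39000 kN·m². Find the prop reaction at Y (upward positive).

R_Y = 66.43 kN

Choose R_Y as the redundant. The primary structure is the cantilever fixed at X.
Downward deflection at the released point Y due to the loads:
  clockwise couple 75.3 at a = 2: M₀a(2L − a)/(2EI) = 451.8/EI
  point load 103.5 at a = 3: Pa²(3L − a)/(6EI) = 1397/EI
  δ_0 = 1849/EI
Flexibility coefficient — unit upward force at Y: δ_{YY} = L³/(3EI) = 21.33/EI.
With EI = 39000 kN·m²: δ_0 = 0.047412 m and δ_{YY} = 0.000547 m/kN.
Compatibility — the spring shortens by R_Y/k under the reaction it provides: δ_0 − R_Y·δ_{YY} = R_Y/k. With 1/k = 0.000167 m/kN, R_Y = δ_0 / (δ_{YY} + 1/k) = 0.047412 / (0.000547 + 0.000167) = 66.43 kN.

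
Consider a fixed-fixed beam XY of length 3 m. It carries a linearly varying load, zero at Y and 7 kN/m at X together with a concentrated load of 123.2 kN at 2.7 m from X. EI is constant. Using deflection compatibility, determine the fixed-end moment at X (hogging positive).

M_X = 6.476 kN·m

Take the two fixed-end moments M_X, M_Y as redundants; the released structure is the simple span XY.
End rotations of the released simple span under the applied load (×1/EI):
  at X: triangular load, peak 7: w₀L³/(45EI) = 4.2/EI
  at Y: triangular load, peak 7: 7w₀L³/(360EI) = 3.675/EI
  at X: point load 123.2 at a = 2.7: Pab(L + b)/(6LEI) = 18.3/EI
  at Y: point load 123.2 at a = 2.7: Pab(L + a)/(6LEI) = 31.6/EI
  θ_X0 = 22.5/EI,  θ_Y0 = 35.28/EI
Flexibility coefficients: a unit moment at one end gives L/(3EI) there and L/(6EI) at the far end, so f₁₁ = f₂₂ = 1/EI and f₁₂ = f₂₁ = 0.5/EI.
Compatibility — zero rotation at each built-in end:
  1 M_X + 0.5 M_Y = 22.5
  0.5 M_X + 1 M_Y = 35.28
Solving the pair gives M_X = 6.476 kN·m and M_Y = 32.04 kN·m (hogging).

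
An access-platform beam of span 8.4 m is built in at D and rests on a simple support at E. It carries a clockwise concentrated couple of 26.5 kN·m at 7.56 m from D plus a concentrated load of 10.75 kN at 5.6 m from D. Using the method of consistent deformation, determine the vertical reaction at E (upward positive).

R_E = 10.26 kN

Take the reaction at E as the redundant and release it; the primary structure is a cantilever fixed at D.
Deflection at E on the released cantilever, summing each load's contribution:
  clockwise couple 26.5 at a = 7.56: M₀a(2L − a)/(2EI) = 925.6/EI
  point load 10.75 at a = 5.6: Pa²(3L − a)/(6EI) = 1101/EI
  δ_0 = 2027/EI
Tip deflection under a unit load at E: L³/(3EI) = 197.6/EI.
The prop prevents deflection at E: R_E = δ_0/δ_{EE} = 2027/197.6 = 10.26 kN.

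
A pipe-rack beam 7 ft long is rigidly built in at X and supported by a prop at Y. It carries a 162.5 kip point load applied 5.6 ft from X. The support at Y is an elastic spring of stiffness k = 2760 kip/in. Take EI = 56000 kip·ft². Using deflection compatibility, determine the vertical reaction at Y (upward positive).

R_Y = 112.7 kip

Take the reaction at Y as the redundant and release it; the primary structure is a cantilever fixed at X.
Free-end deflection of the primary structure under the applied loading (downward +):
  point load 162.5 at a = 5.6: Pa²(3L − a)/(6EI) = 13080/EI
Flexibility coefficient — unit upward force at Y: δ_{YY} = L³/(3EI) = 114.3/EI.
With EI = 56000 kip·ft²: δ_0 = 0.23357 ft and δ_{YY} = 0.002042 ft/kip.
Compatibility — the spring shortens by R_Y/k under the reaction it provides: δ_0 − R_Y·δ_{YY} = R_Y/k. With 1/k = 1/(2760×12) ft/kip = 0.00003 ft/kip, R_Y = δ_0 / (δ_{YY} + 1/k) = 0.23357 / (0.002042 + 0.00003) = 112.7 kip.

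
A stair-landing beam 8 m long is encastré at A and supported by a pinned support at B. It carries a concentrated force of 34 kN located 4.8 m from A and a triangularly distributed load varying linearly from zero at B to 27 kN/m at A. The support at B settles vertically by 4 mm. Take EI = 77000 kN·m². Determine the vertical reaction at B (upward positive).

Choose R_B as the redundant. The primary structure is the cantilever fixed at A.
Downward deflection at the released point B due to the loads:
  point load 34 at a = 4.8: Pa²(3L − a)/(6EI) = 2507/EI
  triangular load, peak 27 at the fixed end: w₀L⁴/(30EI) = 3686/EI
  δ_0 = 6193/EI
Tip deflection under a unit load at B: L³/(3EI) = 170.7/EI.
With EI = 77000 kN·m²: δ_0 = 0.080431 m and δ_{BB} = 0.002216 m/kN.
Compatibility — the beam at B must follow the support down by 0.004 m: δ_0 − R_B·δ_{BB} = 0.004, so R_B = (0.080431 − 0.004)/0.002216 = 34.48 kN.

R_B = 34.48 kN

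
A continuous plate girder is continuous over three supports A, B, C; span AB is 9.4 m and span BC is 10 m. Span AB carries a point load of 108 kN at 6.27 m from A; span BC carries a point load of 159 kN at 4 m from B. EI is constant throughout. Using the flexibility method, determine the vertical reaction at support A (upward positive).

Take M_B as the redundant. Released structure: two simple spans AB and BC with a hinge at B.
Rotations at B on the released spans (each span's end-slope, ×1/EI):
  span AB: point load 108 at a = 6.27: Pab(L + a)/(6LEI) = 588.9/EI
  span BC: point load 159 at a = 4: Pab(L + b)/(6LEI) = 1018/EI
  relative rotation θ_0 = (588.9 + 1018)/EI = 1606/EI
A unit hogging moment at B produces rotation L₁/(3EI) + L₂/(3EI) = 6.467/EI.
Slope continuity at B: θ_0 = M_B·6.467/EI, so M_B = 1606/6.467 = 248.4 kN·m (hogging).
Span AB, ΣM about A with M_B applied at B: R_B^{AB}·9.4 = 677.2 + 248.4, so R_B^{AB} = 98.47 kN and R_A = 108 − 98.47 = 9.534 kN.

R_A = 9.534 kN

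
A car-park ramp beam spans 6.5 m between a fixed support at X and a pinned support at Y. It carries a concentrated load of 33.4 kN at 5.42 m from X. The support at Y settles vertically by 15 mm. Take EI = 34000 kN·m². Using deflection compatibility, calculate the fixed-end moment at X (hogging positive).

Release the roller at Y. Primary structure: cantilever fixed at X.
Downward deflection at the released point Y due to the loads:
  point load 33.4 at a = 5.42: Pa²(3L − a)/(6EI) = 2302/EI
Flexibility coefficient — unit upward force at Y: δ_{YY} = L³/(3EI) = 91.54/EI.
With EI = 34000 kN·m²: δ_0 = 0.06772 m and δ_{YY} = 0.002692 m/kN.
Compatibility — the beam at Y must follow the support down by 0.015 m: δ_0 − R_Y·δ_{YY} = 0.015, so R_Y = (0.06772 − 0.015)/0.002692 = 19.58 kN.
Moment equilibrium about X: M_X = Σ(load moments about X) − R_Y·L = 181 − 19.58×6.5 = 53.75 kN·m.

M_X = 53.75 kN·m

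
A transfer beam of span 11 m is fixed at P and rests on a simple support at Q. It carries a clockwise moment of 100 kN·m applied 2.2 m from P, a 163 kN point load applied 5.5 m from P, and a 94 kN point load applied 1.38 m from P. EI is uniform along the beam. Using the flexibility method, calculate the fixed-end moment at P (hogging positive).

M_P = 488.5 kN·m

Take the reaction at Q as the redundant and release it; the primary structure is a cantilever fixed at P.
Primary-structure tip deflection at Q by superposition:
  clockwise couple 100 at a = 2.2: M₀a(2L − a)/(2EI) = 2178/EI
  point load 163 at a = 5.5: Pa²(3L − a)/(6EI) = 22599/EI
  point load 94 at a = 1.38: Pa²(3L − a)/(6EI) = 943.4/EI
  δ_0 = 25721/EI
Tip deflection under a unit load at Q: L³/(3EI) = 443.7/EI.
The prop prevents deflection at Q: R_Q = δ_0/δ_{QQ} = 25721/443.7 = 57.97 kN.
Moment equilibrium about P: M_P = Σ(load moments about P) − R_Q·L = 1126 − 57.97×11 = 488.5 kN·m.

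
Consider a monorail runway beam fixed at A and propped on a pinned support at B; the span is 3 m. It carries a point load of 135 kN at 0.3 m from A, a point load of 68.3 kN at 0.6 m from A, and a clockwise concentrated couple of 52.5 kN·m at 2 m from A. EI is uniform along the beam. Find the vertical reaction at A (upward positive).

Take the reaction at B as the redundant and release it; the primary structure is a cantilever fixed at A.
Deflection at B on the released cantilever, summing each load's contribution:
  point load 135 at a = 0.3: Pa²(3L − a)/(6EI) = 17.62/EI
  point load 68.3 at a = 0.6: Pa²(3L − a)/(6EI) = 34.42/EI
  clockwise couple 52.5 at a = 2: M₀a(2L − a)/(2EI) = 210/EI
  δ_0 = 262/EI
Flexibility coefficient — unit upward force at B: δ_{BB} = L³/(3EI) = 9/EI.
Compatibility at B: δ_0 − R_B·δ_{BB} = 0, so R_B = 262/9 = 29.12 kN.
Vertical equilibrium: R_A = ΣP − R_B = 203.3 − 29.12 = 174.2 kN.

R_A = 174.2 kN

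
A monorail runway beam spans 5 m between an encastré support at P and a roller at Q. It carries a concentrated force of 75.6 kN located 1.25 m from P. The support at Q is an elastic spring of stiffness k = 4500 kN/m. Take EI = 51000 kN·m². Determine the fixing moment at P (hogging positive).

M_P = 68.96 kN·m

Release the roller at Q. Primary structure: cantilever fixed at P.
Deflection at Q on the released cantilever, summing each load's contribution:
  point load 75.6 at a = 1.25: Pa²(3L − a)/(6EI) = 270.7/EI
Flexibility coefficient — unit upward force at Q: δ_{QQ} = L³/(3EI) = 41.67/EI.
With EI = 51000 kN·m²: δ_0 = 0.005308 m and δ_{QQ} = 0.000817 m/kN.
Compatibility — the spring shortens by R_Q/k under the reaction it provides: δ_0 − R_Q·δ_{QQ} = R_Q/k. With 1/k = 0.000222 m/kN, R_Q = δ_0 / (δ_{QQ} + 1/k) = 0.005308 / (0.000817 + 0.000222) = 5.108 kN.
Moment equilibrium about P: M_P = Σ(load moments about P) − R_Q·L = 94.5 − 5.108×5 = 68.96 kN·m.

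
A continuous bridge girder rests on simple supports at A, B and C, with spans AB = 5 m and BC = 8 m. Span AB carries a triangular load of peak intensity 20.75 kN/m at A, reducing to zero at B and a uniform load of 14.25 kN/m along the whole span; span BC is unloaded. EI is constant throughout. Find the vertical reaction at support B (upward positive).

R_B = 62.27 kN

Release continuity at B by inserting a hinge; the redundant is the internal moment M_B. The primary structure is two simply-supported spans AB and BC.
Rotations at B on the released spans (each span's end-slope, ×1/EI):
  span AB: triangular load, peak 20.75: 7w₀L³/(360EI) = 50.43/EI
  span AB: UDL 14.25: wL³/(24EI) = 74.22/EI
  relative rotation θ_0 = (124.7 + 0)/EI = 124.7/EI
A unit hogging moment at B produces rotation L₁/(3EI) + L₂/(3EI) = 4.333/EI.
Slope continuity at B: θ_0 = M_B·4.333/EI, so M_B = 124.7/4.333 = 28.77 kN·m (hogging).
Span AB, ΣM about A with M_B applied at B: R_B^{AB}·5 = 264.6 + 28.77, so R_B^{AB} = 58.67 kN and R_A = 123.1 − 58.67 = 64.46 kN.
Span BC, ΣM about C: R_B^{BC}·8 = 0 + 28.77, so R_B^{BC} = 3.596 kN and R_C = 0 − 3.596 = -3.596 kN.
R_B = 58.67 + 3.596 = 62.27 kN.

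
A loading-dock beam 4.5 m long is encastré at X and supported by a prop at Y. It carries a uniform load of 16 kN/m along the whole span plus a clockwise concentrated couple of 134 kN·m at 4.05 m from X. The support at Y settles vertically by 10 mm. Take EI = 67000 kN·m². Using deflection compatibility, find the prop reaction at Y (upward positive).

R_Y = 49.16 kN

Remove the prop at Y; the released (primary) structure is a cantilever built in at X.
Primary-structure tip deflection at Y by superposition:
  UDL 16: wL⁴/(8EI) = 820.1/EI
  clockwise couple 134 at a = 4.05: M₀a(2L − a)/(2EI) = 1343/EI
  δ_0 = 2163/EI
Tip deflection under a unit load at Y: L³/(3EI) = 30.38/EI.
With EI = 67000 kN·m²: δ_0 = 0.032288 m and δ_{YY} = 0.000453 m/kN.
Compatibility — the beam at Y must follow the support down by 0.01 m: δ_0 − R_Y·δ_{YY} = 0.01, so R_Y = (0.032288 − 0.01)/0.000453 = 49.16 kN.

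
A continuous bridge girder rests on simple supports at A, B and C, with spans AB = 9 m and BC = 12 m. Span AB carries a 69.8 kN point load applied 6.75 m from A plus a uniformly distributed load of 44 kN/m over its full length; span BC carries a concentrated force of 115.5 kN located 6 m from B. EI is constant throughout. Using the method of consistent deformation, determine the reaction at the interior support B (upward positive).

Insert a hinge at B; M_B is the redundant, and each span becomes simply supported.
Rotations at B on the released spans (each span's end-slope, ×1/EI):
  span AB: point load 69.8 at a = 6.75: Pab(L + a)/(6LEI) = 309.2/EI
  span AB: UDL 44: wL³/(24EI) = 1336/EI
  span BC: point load 115.5 at a = 6: Pab(L + b)/(6LEI) = 1040/EI
  relative rotation θ_0 = (1646 + 1040)/EI = 2685/EI
A unit hogging moment at B produces rotation L₁/(3EI) + L₂/(3EI) = 7/EI.
Slope continuity at B: θ_0 = M_B·7/EI, so M_B = 2685/7 = 383.6 kN·m (hogging).
Span AB, ΣM about A with M_B applied at B: R_B^{AB}·9 = 2253 + 383.6, so R_B^{AB} = 293 kN and R_A = 465.8 − 293 = 172.8 kN.
Span BC, ΣM about C: R_B^{BC}·12 = 693 + 383.6, so R_B^{BC} = 89.72 kN and R_C = 115.5 − 89.72 = 25.78 kN.
R_B = 293 + 89.72 = 382.7 kN.

R_B = 382.7 kN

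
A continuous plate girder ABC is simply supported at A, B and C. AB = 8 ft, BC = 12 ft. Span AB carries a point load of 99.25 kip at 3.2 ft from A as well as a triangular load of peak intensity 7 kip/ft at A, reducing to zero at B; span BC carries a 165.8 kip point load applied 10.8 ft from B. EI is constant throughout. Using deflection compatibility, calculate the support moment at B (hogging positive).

Take M_B as the redundant. Released structure: two simple spans AB and BC with a hinge at B.
End slopes at the hinge B, treating each span as simply supported:
  span AB: point load 99.25 at a = 3.2: Pab(L + a)/(6LEI) = 355.7/EI
  span AB: triangular load, peak 7: 7w₀L³/(360EI) = 69.69/EI
  span BC: point load 165.8 at a = 10.8: Pab(L + b)/(6LEI) = 393.9/EI
  relative rotation θ_0 = (425.4 + 393.9)/EI = 819.3/EI
A unit hogging moment at B produces rotation L₁/(3EI) + L₂/(3EI) = 6.667/EI.
Compatibility: M_B·(L₁+L₂)/(3EI) = θ_0, giving M_B = 122.9 kip·ft (hogging).

M_B = 122.9 kip·ft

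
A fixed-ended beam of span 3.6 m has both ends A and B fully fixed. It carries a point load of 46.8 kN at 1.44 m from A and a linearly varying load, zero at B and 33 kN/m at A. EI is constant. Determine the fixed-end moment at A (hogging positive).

Release both end moments; the primary structure is a simply-supported span AB with redundants M_A and M_B.
On the primary (simply-supported) span, the end slopes from the loading are:
  at A: point load 46.8 at a = 1.44: Pab(L + b)/(6LEI) = 38.82/EI
  at B: point load 46.8 at a = 1.44: Pab(L + a)/(6LEI) = 33.97/EI
  at A: triangular load, peak 33: w₀L³/(45EI) = 34.21/EI
  at B: triangular load, peak 33: 7w₀L³/(360EI) = 29.94/EI
  θ_A0 = 73.03/EI,  θ_B0 = 63.9/EI
Flexibility coefficients: a unit moment at one end gives L/(3EI) there and L/(6EI) at the far end, so f₁₁ = f₂₂ = 1.2/EI and f₁₂ = f₂₁ = 0.6/EI.
Compatibility — zero rotation at each built-in end:
  1.2 M_A + 0.6 M_B = 73.03
  0.6 M_A + 1.2 M_B = 63.9
Solving the pair gives M_A = 45.65 kN·m and M_B = 30.43 kN·m (hogging).

M_A = 45.65 kN·m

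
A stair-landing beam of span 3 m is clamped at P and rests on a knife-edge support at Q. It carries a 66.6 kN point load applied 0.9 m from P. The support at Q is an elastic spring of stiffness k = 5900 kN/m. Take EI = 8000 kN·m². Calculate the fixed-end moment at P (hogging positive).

Release the roller at Q. Primary structure: cantilever fixed at P.
Downward deflection at the released point Q due to the loads:
  point load 66.6 at a = 0.9: Pa²(3L − a)/(6EI) = 72.83/EI
Flexibility coefficient — unit upward force at Q: δ_{QQ} = L³/(3EI) = 9/EI.
With EI = 8000 kN·m²: δ_0 = 0.009103 m and δ_{QQ} = 0.001125 m/kN.
Compatibility — the spring shortens by R_Q/k under the reaction it provides: δ_0 − R_Q·δ_{QQ} = R_Q/k. With 1/k = 0.000169 m/kN, R_Q = δ_0 / (δ_{QQ} + 1/k) = 0.009103 / (0.001125 + 0.000169) = 7.032 kN.
Moment equilibrium about P: M_P = Σ(load moments about P) − R_Q·L = 59.94 − 7.032×3 = 38.84 kN·m.

M_P = 38.84 kN·m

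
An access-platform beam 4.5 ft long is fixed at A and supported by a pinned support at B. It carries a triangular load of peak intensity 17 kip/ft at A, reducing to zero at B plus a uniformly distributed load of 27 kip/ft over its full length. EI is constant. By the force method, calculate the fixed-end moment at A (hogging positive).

Take the reaction at B as the redundant and release it; the primary structure is a cantilever fixed at A.
Free-end deflection of the primary structure under the applied loading (downward +):
  triangular load, peak 17 at the fixed end: w₀L⁴/(30EI) = 232.4/EI
  UDL 27: wL⁴/(8EI) = 1384/EI
  δ_0 = 1616/EI
Flexibility coefficient — unit upward force at B: δ_{BB} = L³/(3EI) = 30.38/EI.
Compatibility at B: δ_0 − R_B·δ_{BB} = 0, so R_B = 1616/30.38 = 53.21 kip.
Moment equilibrium about A: M_A = Σ(load moments about A) − R_B·L = 330.8 − 53.21×4.5 = 91.29 kip·ft.

M_A = 91.29 kip·ft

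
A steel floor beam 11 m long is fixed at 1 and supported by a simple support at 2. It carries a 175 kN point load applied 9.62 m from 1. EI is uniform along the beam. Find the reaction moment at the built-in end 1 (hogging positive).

M_1 = 118.8 kN·m

Release the roller at 2. Primary structure: cantilever fixed at 1.
Deflection at 2 on the released cantilever, summing each load's contribution:
  point load 175 at a = 9.62: Pa²(3L − a)/(6EI) = 63108/EI
Tip deflection under a unit load at 2: L³/(3EI) = 443.7/EI.
The prop prevents deflection at 2: R_2 = δ_0/δ_{22} = 63108/443.7 = 142.2 kN.
Moment equilibrium about 1: M_1 = Σ(load moments about 1) − R_2·L = 1684 − 142.2×11 = 118.8 kN·m.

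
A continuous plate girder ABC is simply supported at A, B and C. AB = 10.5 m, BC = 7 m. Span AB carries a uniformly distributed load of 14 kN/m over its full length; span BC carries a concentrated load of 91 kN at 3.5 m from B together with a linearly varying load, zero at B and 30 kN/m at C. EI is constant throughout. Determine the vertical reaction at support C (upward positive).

Insert a hinge at B; M_B is the redundant, and each span becomes simply supported.
Rotations at B on the released spans (each span's end-slope, ×1/EI):
  span AB: UDL 14: wL³/(24EI) = 675.3/EI
  span BC: point load 91 at a = 3.5: Pab(L + b)/(6LEI) = 278.7/EI
  span BC: triangular load, peak 30: 7w₀L³/(360EI) = 200.1/EI
  relative rotation θ_0 = (675.3 + 478.8)/EI = 1154/EI
A unit hogging moment at B produces rotation L₁/(3EI) + L₂/(3EI) = 5.833/EI.
Slope continuity at B: θ_0 = M_B·5.833/EI, so M_B = 1154/5.833 = 197.8 kN·m (hogging).
Span BC, ΣM about C: R_B^{BC}·7 = 563.5 + 197.8, so R_B^{BC} = 108.8 kN and R_C = 196 − 108.8 = 87.24 kN.

R_C = 87.24 kN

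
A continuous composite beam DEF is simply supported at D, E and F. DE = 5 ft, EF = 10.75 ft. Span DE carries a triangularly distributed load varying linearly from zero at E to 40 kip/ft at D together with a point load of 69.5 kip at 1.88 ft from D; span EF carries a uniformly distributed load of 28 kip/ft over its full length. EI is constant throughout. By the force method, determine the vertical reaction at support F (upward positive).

Insert a hinge at E; M_E is the redundant, and each span becomes simply supported.
End slopes at the hinge E, treating each span as simply supported:
  span DE: triangular load, peak 40: 7w₀L³/(360EI) = 97.22/EI
  span DE: point load 69.5 at a = 1.88: Pab(L + a)/(6LEI) = 93.49/EI
  span EF: UDL 28: wL³/(24EI) = 1449/EI
  relative rotation θ_0 = (190.7 + 1449)/EI = 1640/EI
A unit hogging moment at E produces rotation L₁/(3EI) + L₂/(3EI) = 5.25/EI.
Compatibility: M_E·(L₁+L₂)/(3EI) = θ_0, giving M_E = 312.4 kip·ft (hogging).
Span EF, ΣM about F: R_E^{EF}·10.75 = 1618 + 312.4, so R_E^{EF} = 179.6 kip and R_F = 301 − 179.6 = 121.4 kip.

R_F = 121.4 kip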